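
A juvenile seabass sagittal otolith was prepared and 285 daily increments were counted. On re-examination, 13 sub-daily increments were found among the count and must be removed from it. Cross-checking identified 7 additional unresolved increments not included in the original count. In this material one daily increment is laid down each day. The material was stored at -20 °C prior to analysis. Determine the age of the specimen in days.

279 days

Adjusted count: 285 − 13 + 7 = 279 daily increments.
At one daily increment per day, that is 279 days.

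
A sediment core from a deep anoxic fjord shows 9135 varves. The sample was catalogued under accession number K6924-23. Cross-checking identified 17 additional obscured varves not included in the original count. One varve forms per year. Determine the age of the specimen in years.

9152 yr

After corrections the count is 9135 + 17 = 9152 varves.
With a one-to-one varve periodicity this is 9152 years.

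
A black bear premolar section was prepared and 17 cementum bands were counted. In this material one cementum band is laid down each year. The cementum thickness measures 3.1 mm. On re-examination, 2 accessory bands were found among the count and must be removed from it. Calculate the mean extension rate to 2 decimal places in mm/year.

0.21 mm/year

After corrections the count is 17 − 2 = 15 cementum bands.
Mean rate = 3.1 mm / 15 years ≈ 0.21 mm/year.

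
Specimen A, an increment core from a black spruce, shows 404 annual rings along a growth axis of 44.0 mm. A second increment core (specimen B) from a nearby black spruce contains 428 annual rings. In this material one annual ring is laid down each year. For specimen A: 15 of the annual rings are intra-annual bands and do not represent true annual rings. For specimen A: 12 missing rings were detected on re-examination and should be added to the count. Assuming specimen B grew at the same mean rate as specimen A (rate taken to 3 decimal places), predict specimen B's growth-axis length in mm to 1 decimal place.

Specimen A: true annual ring count = 404 − 15 + 12 = 401.
A: Extension rate ≈ 44.0 / 401 = 0.110 mm/yr.
For B, 0.110 mm/year × 428 years = 47.1 mm.

47.1 mm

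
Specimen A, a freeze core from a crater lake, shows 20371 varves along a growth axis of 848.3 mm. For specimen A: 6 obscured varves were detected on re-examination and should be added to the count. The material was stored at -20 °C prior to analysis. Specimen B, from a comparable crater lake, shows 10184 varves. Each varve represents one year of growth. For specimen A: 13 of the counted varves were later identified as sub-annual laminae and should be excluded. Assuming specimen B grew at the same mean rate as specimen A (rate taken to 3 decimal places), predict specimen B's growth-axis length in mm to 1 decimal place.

427.7 mm

Specimen A: after corrections the count is 20371 − 13 + 6 = 20364 varves.
A: 848.3 mm over 20364 years gives 848.3 / 20364 ≈ 0.042 mm/yr.
B's length ≈ 0.042 × 10184 = 427.7 mm.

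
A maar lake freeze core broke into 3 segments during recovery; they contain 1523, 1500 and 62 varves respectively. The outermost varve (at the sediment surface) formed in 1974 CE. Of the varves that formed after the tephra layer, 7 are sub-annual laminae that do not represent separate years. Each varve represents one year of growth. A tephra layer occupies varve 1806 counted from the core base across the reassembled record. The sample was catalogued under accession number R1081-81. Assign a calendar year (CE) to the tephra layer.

702 CE

Total varves = 1523 + 1500 + 62 = 3085.
Between varve 1806 and the sediment surface there are 3085 − 1806 = 1279 varves.
1279 − 7 false = 1272 true varves after the tephra layer.
1974 − 1272 = 702 CE.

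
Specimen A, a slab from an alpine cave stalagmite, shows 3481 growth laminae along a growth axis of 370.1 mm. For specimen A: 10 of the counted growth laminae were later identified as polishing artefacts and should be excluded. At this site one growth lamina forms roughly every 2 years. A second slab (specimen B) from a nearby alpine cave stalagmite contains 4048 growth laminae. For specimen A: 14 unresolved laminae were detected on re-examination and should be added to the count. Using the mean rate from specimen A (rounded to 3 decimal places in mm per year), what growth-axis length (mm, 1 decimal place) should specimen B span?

429.1 mm

Specimen A: true growth lamina count = 3481 − 10 + 14 = 3485.
Specimen A: multiplying by 2 years per growth lamina: 3485 × 2 = 6970 years.
A: Extension rate ≈ 370.1 / 6970 = 0.053 mm per year.
Specimen B: multiplying by 2 years per growth lamina: 4048 × 2 = 8096 years. B's length ≈ 0.053 × 8096 = 429.1 mm.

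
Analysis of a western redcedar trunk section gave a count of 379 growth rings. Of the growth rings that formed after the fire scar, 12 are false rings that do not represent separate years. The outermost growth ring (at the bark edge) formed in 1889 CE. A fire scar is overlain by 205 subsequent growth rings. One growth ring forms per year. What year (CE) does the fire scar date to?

205 growth rings formed after the fire scar.
Removing the 12 false growth rings leaves 205 − 12 = 193 true growth rings beyond the fire scar.
1889 − 193 = 1696 CE.

1696 CE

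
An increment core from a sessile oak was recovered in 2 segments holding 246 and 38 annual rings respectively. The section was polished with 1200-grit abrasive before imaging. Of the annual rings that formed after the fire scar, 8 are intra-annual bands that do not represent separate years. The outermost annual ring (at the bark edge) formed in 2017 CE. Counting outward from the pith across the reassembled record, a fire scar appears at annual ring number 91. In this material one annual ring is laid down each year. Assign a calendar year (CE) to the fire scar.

Total annual rings = 246 + 38 = 284.
284 − 91 = 193 annual rings lie beyond the fire scar toward the bark edge.
193 − 8 false = 185 true annual rings after the fire scar.
2017 − 185 = 1832 CE.

1832 CE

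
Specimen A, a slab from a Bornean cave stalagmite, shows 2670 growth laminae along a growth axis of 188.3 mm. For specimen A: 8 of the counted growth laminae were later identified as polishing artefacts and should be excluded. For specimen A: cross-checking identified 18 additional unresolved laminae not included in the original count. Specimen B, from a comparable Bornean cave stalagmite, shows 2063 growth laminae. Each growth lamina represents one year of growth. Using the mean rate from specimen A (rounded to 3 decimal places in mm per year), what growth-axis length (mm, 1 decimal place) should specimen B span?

144.4 mm

Specimen A: true growth lamina count = 2670 − 8 + 18 = 2680.
A: Extension rate ≈ 188.3 / 2680 = 0.070 mm per year.
B's length ≈ 0.070 × 2063 = 144.4 mm.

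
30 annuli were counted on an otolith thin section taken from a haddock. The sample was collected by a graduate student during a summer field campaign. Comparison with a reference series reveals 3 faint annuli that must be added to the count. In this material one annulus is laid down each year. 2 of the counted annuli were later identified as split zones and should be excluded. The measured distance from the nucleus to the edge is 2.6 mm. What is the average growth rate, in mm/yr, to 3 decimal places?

0.084 mm/yr

True annulus count = 30 − 2 + 3 = 31.
2.6 mm over 31 years gives 2.6 / 31 ≈ 0.084 mm/yr.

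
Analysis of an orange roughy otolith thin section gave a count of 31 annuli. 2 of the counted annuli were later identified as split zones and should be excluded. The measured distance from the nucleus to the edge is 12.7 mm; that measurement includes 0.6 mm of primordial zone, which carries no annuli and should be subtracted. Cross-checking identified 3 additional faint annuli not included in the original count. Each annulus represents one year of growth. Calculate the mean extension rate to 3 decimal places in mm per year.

0.378 mm per year

After corrections the count is 31 − 2 + 3 = 32 annuli.
The growth record spans 12.7 − 0.6 = 12.1 mm.
Extension rate ≈ 12.1 / 32 = 0.378 mm per year.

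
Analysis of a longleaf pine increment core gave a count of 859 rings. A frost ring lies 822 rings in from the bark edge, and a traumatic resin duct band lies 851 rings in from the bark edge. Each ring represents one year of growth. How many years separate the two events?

29 yr

The two markers are separated by 851 − 822 = 29 rings.
One ring per year makes the interval 29 years.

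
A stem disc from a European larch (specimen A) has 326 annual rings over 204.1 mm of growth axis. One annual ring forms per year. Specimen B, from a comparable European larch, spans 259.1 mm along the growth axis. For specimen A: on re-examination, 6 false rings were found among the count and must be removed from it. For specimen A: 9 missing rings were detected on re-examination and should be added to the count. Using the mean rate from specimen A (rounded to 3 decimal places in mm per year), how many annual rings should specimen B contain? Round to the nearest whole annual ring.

418 annual rings

Specimen A: after corrections the count is 326 − 6 + 9 = 329 annual rings.
A: 204.1 mm over 329 years gives 204.1 / 329 ≈ 0.620 mm/year.
For B, 259.1 / 0.620 = 417.90 years ≈ 418 annual rings.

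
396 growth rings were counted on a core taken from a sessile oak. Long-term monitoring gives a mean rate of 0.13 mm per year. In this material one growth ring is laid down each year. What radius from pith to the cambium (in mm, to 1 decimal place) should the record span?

396 years of growth are recorded.
396 years at 0.13 mm/year gives 0.13 × 396 = 51.5 mm.

51.5 mm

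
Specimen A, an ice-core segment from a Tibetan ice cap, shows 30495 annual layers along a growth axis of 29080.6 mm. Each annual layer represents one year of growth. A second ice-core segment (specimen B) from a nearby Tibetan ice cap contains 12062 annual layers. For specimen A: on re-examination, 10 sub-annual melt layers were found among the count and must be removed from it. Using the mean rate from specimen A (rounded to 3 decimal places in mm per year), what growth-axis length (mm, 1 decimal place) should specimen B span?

11507.1 mm

Specimen A: adjusted count: 30495 − 10 = 30485 annual layers.
A: Mean rate = 29080.6 mm / 30485 years ≈ 0.954 mm/yr.
B's length ≈ 0.954 × 12062 = 11507.1 mm.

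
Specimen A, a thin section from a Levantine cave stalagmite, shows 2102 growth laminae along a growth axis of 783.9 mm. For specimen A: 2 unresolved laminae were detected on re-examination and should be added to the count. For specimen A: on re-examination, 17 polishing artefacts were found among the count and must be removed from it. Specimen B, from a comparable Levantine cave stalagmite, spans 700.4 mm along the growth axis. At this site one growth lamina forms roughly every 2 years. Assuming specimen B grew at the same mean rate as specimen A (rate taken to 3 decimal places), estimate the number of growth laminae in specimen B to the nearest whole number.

Specimen A: after corrections the count is 2102 − 17 + 2 = 2087 growth laminae.
Specimen A: multiplying by 2 years per growth lamina: 2087 × 2 = 4174 years.
A: Extension rate ≈ 783.9 / 4174 = 0.188 mm/year.
For B, 700.4 / 0.188 = 3725.53 years; at 2 years per growth lamina that is 3725.53 / 2 ≈ 1863 growth laminae.

1863 growth laminae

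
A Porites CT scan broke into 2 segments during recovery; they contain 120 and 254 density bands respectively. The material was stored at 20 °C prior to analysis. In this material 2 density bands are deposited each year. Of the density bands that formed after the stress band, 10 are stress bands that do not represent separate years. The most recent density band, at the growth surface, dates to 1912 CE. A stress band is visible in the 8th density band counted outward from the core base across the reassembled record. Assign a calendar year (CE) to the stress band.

1734 CE

Total density bands = 120 + 254 = 374.
The stress band sits at density band 8 from the core base, so 374 − 8 = 366 density bands formed after it.
Excluding 10 false density bands: 366 − 10 = 356.
Dividing by 2 density bands per year: 356 / 2 = 178 years.
1912 − 178 = 1734 CE.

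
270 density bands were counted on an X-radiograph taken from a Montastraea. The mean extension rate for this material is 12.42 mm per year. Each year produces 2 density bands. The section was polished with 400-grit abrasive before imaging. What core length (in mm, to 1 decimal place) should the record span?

270 density bands at 2 per year is 270 / 2 = 135 years.
135 years at 12.42 mm/year gives 12.42 × 135 = 1676.7 mm.

1676.7 mm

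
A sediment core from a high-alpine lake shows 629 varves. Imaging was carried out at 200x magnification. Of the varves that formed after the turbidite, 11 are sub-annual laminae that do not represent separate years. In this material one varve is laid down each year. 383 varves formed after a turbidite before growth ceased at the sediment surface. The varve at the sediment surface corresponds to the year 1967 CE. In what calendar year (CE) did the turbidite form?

383 varves formed after the turbidite.
383 − 11 false = 372 true varves after the turbidite.
1967 − 372 = 1595 CE.

1595 CE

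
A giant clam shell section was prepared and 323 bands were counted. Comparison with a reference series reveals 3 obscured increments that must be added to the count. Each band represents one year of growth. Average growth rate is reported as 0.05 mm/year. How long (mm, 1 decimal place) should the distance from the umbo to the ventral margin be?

Correcting the raw count gives 323 + 3 = 326 true bands.
Length ≈ 0.05 × 326 = 16.3 mm.

16.3 mm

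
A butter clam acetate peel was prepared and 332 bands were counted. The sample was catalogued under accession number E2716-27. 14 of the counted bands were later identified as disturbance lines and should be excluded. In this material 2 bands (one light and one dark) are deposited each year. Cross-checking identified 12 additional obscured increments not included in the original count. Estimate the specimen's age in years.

165 years

After corrections the count is 332 − 14 + 12 = 330 bands.
330 bands at 2 per year is 330 / 2 = 165 years.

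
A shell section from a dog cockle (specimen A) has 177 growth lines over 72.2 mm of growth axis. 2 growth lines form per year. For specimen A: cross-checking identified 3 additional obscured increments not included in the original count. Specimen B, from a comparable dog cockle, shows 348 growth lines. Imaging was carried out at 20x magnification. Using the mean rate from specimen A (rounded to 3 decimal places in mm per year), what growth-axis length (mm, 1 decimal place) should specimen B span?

139.5 mm

Specimen A: true growth line count = 177 + 3 = 180.
Specimen A: dividing by 2 growth lines per year: 180 / 2 = 90 years.
A: Mean rate = 72.2 mm / 90 years ≈ 0.802 mm/yr.
Specimen B: 348 growth lines at 2 per year is 348 / 2 = 174 years. Length of B = 0.802 × 174 = 139.5 mm.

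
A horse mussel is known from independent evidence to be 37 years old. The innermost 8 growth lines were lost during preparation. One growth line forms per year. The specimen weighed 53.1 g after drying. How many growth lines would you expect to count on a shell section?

29 growth lines

Expected growth lines over 37 years: 37.
Subtracting the 8 growth lines not captured gives 37 − 8 = 29 growth lines in the record.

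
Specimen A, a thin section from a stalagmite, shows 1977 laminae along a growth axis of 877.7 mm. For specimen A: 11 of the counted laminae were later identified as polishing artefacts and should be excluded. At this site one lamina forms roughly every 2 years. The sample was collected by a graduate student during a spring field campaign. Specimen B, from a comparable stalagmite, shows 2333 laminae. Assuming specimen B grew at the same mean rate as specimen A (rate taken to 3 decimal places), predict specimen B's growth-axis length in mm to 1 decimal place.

Specimen A: true lamina count = 1977 − 11 = 1966.
Specimen A: multiplying by 2 years per lamina: 1966 × 2 = 3932 years.
A: Extension rate ≈ 877.7 / 3932 = 0.223 mm/yr.
Specimen B: multiplying by 2 years per lamina: 2333 × 2 = 4666 years. For B, 0.223 mm/year × 4666 years = 1040.5 mm.

1040.5 mm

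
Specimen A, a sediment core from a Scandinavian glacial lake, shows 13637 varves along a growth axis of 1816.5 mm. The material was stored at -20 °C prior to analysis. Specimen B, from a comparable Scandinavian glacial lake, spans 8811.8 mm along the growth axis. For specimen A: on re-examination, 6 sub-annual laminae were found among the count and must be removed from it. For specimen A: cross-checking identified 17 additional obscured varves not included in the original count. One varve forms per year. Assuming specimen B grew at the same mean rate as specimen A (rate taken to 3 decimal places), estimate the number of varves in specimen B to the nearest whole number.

Specimen A: correcting the raw count gives 13637 − 6 + 17 = 13648 true varves.
A: Mean rate = 1816.5 mm / 13648 years ≈ 0.133 mm/yr.
For B, 8811.8 / 0.133 = 66254.14 years ≈ 66254 varves.

66254 varves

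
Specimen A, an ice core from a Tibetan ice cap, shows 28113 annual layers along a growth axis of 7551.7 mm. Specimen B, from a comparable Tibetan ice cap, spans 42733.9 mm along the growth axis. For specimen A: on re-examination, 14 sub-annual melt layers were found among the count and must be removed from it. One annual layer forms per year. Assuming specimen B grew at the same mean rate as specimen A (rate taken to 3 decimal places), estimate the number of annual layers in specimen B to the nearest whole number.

158862 annual layers

Specimen A: adjusted count: 28113 − 14 = 28099 annual layers.
A: Mean rate = 7551.7 mm / 28099 years ≈ 0.269 mm per year.
Specimen B: 42733.9 mm / 0.269 mm per year = 158862.08 years ≈ 158862 annual layers.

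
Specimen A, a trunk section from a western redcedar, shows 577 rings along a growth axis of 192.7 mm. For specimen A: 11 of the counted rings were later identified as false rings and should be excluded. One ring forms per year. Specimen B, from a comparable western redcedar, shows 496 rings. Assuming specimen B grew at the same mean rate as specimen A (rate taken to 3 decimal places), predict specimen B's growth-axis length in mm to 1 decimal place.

Specimen A: adjusted count: 577 − 11 = 566 rings.
A: Extension rate ≈ 192.7 / 566 = 0.340 mm per year.
Length of B = 0.340 × 496 = 168.6 mm.

168.6 mm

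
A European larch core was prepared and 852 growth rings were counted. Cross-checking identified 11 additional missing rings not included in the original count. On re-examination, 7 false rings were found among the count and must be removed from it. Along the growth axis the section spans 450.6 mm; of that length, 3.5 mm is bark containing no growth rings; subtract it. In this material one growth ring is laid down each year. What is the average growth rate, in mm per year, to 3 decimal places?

Correcting the raw count gives 852 − 7 + 11 = 856 true growth rings.
The growth record spans 450.6 − 3.5 = 447.1 mm.
Mean rate = 447.1 mm / 856 years ≈ 0.522 mm per year.

0.522 mm per year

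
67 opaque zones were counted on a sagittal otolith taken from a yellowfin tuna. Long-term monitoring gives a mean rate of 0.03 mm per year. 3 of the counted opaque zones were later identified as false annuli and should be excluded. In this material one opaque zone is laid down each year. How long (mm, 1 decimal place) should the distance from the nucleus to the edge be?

1.9 mm

True opaque zone count = 67 − 3 = 64.
64 years at 0.03 mm/year gives 0.03 × 64 = 1.9 mm.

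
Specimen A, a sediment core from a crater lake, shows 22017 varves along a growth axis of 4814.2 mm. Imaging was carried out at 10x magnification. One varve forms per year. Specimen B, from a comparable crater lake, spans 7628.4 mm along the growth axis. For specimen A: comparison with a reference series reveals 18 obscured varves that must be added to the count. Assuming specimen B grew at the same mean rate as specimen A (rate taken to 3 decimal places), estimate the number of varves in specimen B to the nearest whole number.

34993 varves

Specimen A: adjusted count: 22017 + 18 = 22035 varves.
A: Mean rate = 4814.2 mm / 22035 years ≈ 0.218 mm per year.
For B, 7628.4 / 0.218 = 34992.66 years ≈ 34993 varves.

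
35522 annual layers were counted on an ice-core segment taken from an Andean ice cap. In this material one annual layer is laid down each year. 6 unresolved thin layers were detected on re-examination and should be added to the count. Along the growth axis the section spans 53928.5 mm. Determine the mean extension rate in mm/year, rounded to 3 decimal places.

After corrections the count is 35522 + 6 = 35528 annual layers.
Mean rate = 53928.5 mm / 35528 years ≈ 1.518 mm/year.

1.518 mm/year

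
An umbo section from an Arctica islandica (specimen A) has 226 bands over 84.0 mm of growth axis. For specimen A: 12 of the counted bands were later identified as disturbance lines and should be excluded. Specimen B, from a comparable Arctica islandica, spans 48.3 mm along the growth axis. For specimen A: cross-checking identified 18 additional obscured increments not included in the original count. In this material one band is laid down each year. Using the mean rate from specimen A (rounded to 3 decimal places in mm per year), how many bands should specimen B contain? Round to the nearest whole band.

133 bands

Specimen A: after corrections the count is 226 − 12 + 18 = 232 bands.
A: Extension rate ≈ 84.0 / 232 = 0.362 mm per year.
B spans 48.3 / 0.362 = 133.43 years ≈ 133 bands.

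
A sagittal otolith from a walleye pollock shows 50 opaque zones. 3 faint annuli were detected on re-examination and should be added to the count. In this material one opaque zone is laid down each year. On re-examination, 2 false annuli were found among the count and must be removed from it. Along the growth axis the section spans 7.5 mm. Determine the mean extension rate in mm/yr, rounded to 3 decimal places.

0.147 mm/yr

Correcting the raw count gives 50 − 2 + 3 = 51 true opaque zones.
Extension rate ≈ 7.5 / 51 = 0.147 mm/yr.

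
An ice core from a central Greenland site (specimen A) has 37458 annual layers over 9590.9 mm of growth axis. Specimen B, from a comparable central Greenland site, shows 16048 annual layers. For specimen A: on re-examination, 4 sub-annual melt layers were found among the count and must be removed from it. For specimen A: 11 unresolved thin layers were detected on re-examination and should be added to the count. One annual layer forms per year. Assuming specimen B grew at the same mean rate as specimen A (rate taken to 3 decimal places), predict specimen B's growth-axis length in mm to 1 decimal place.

4108.3 mm

Specimen A: after corrections the count is 37458 − 4 + 11 = 37465 annual layers.
A: 9590.9 mm over 37465 years gives 9590.9 / 37465 ≈ 0.256 mm per year.
B's length ≈ 0.256 × 16048 = 4108.3 mm.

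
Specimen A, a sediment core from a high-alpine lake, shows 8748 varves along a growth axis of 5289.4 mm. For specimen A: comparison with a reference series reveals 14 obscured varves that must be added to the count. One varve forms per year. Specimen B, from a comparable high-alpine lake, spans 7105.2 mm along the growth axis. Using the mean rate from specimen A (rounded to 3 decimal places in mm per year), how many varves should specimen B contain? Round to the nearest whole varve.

Specimen A: correcting the raw count gives 8748 + 14 = 8762 true varves.
A: 5289.4 mm over 8762 years gives 5289.4 / 8762 ≈ 0.604 mm/year.
Specimen B: 7105.2 mm / 0.604 mm per year = 11763.58 years ≈ 11764 varves.

11764 varves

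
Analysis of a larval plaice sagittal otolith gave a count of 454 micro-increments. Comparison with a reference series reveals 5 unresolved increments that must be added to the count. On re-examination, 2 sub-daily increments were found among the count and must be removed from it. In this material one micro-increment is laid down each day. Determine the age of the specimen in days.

After corrections the count is 454 − 2 + 5 = 457 micro-increments.
With a one-to-one micro-increment periodicity this is 457 days.

457 days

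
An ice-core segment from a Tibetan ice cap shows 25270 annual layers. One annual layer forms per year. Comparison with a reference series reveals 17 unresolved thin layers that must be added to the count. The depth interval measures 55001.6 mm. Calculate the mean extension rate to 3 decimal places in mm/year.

2.175 mm/year

True annual layer count = 25270 + 17 = 25287.
Mean rate = 55001.6 mm / 25287 years ≈ 2.175 mm/year.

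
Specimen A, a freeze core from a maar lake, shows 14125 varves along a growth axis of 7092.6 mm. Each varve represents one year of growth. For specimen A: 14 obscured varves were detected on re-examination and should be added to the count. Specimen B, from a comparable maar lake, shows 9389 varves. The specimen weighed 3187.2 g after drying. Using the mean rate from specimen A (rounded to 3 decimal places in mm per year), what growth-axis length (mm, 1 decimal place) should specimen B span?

Specimen A: adjusted count: 14125 + 14 = 14139 varves.
A: Mean rate = 7092.6 mm / 14139 years ≈ 0.502 mm/year.
For B, 0.502 mm/year × 9389 years = 4713.3 mm.

4713.3 mm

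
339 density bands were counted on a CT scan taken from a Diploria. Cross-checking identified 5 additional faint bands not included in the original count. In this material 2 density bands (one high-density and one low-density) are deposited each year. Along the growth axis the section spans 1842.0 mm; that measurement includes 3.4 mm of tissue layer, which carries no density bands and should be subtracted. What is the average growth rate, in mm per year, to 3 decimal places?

10.690 mm per year

True density band count = 339 + 5 = 344.
344 density bands at 2 per year is 344 / 2 = 172 years.
Net length = 1842.0 − 3.4 = 1838.6 mm.
1838.6 mm over 172 years gives 1838.6 / 172 ≈ 10.690 mm per year.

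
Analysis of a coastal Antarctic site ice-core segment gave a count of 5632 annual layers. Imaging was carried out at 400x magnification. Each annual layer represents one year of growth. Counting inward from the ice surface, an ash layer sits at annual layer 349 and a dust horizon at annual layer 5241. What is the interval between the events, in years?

4892 years

5241 − 349 = 4892 annual layers lie between the two events.
At one annual layer per year, 4892 years elapsed between them.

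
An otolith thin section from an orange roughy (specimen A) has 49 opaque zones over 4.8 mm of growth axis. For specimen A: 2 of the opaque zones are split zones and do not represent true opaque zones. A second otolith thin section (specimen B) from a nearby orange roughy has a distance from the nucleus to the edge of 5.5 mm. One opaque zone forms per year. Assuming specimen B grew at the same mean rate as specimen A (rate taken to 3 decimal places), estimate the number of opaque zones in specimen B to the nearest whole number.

54 opaque zones

Specimen A: correcting the raw count gives 49 − 2 = 47 true opaque zones.
A: Extension rate ≈ 4.8 / 47 = 0.102 mm per year.
Specimen B: 5.5 mm / 0.102 mm per year = 53.92 years ≈ 54 opaque zones.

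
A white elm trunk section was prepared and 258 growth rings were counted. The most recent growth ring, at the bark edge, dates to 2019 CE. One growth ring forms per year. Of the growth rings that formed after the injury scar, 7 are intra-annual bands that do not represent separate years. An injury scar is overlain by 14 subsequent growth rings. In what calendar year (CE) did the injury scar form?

14 growth rings post-date the injury scar.
14 − 7 false = 7 true growth rings after the injury scar.
2019 − 7 = 2012 CE.

2012 CE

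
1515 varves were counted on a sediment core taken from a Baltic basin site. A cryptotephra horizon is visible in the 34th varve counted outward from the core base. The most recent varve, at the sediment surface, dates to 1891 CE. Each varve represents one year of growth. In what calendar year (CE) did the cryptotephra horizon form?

The cryptotephra horizon sits at varve 34 from the core base, so 1515 − 34 = 1481 varves formed after it.
Counting back 1481 years from 1891 CE places the cryptotephra horizon in 1891 − 1481 = 410 CE.

410 CE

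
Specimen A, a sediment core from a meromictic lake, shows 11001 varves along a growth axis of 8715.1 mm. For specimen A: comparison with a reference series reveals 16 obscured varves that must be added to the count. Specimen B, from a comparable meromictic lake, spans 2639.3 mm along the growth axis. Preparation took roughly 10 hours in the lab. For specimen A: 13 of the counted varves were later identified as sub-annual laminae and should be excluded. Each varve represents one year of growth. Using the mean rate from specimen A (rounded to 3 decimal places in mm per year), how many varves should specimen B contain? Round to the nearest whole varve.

Specimen A: true varve count = 11001 − 13 + 16 = 11004.
A: Mean rate = 8715.1 mm / 11004 years ≈ 0.792 mm per year.
Specimen B: 2639.3 mm / 0.792 mm per year = 3332.45 years ≈ 3332 varves.

3332 varves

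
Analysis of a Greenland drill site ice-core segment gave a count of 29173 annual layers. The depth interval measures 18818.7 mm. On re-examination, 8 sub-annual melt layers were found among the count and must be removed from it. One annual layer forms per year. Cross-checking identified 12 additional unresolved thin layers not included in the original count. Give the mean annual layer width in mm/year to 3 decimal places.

0.645 mm/year

Correcting the raw count gives 29173 − 8 + 12 = 29177 true annual layers.
Extension rate ≈ 18818.7 / 29177 = 0.645 mm/year.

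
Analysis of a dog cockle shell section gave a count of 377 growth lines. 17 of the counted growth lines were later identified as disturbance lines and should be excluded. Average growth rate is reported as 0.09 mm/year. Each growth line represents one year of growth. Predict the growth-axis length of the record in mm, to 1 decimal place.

Adjusted count: 377 − 17 = 360 growth lines.
Length ≈ 0.09 × 360 = 32.4 mm.

32.4 mm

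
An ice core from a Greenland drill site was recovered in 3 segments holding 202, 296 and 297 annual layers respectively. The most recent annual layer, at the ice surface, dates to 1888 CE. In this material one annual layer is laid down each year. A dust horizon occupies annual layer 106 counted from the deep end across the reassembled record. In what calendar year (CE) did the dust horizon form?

1199 CE

Total annual layers = 202 + 296 + 297 = 795.
795 − 106 = 689 annual layers lie beyond the dust horizon toward the ice surface.
Counting back 689 years from 1888 CE places the dust horizon in 1888 − 689 = 1199 CE.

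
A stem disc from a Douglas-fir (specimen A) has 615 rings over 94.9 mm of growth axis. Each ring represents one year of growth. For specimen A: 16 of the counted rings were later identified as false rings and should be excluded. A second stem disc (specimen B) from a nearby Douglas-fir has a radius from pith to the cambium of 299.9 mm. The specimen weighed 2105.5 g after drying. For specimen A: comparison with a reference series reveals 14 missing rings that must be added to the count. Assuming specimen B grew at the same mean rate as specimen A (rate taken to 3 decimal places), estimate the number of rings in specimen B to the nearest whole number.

1935 rings

Specimen A: after corrections the count is 615 − 16 + 14 = 613 rings.
A: 94.9 mm over 613 years gives 94.9 / 613 ≈ 0.155 mm/year.
Specimen B: 299.9 mm / 0.155 mm per year = 1934.84 years ≈ 1935 rings.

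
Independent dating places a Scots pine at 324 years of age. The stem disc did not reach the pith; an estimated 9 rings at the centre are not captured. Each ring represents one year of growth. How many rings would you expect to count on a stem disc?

Expected rings over 324 years: 324.
Less the 9 uncaptured rings: 324 − 9 = 315.

315 rings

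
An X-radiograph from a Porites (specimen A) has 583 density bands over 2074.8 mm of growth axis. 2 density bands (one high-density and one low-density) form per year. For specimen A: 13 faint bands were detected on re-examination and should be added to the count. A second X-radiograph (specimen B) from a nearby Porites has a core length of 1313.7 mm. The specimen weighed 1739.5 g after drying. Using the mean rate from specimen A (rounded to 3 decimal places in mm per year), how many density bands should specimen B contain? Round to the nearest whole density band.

377 density bands

Specimen A: adjusted count: 583 + 13 = 596 density bands.
Specimen A: 596 density bands at 2 per year is 596 / 2 = 298 years.
A: 2074.8 mm over 298 years gives 2074.8 / 298 ≈ 6.962 mm/yr.
For B, 1313.7 / 6.962 = 188.70 years; at 2 density bands per year that is 188.70 × 2 ≈ 377 density bands.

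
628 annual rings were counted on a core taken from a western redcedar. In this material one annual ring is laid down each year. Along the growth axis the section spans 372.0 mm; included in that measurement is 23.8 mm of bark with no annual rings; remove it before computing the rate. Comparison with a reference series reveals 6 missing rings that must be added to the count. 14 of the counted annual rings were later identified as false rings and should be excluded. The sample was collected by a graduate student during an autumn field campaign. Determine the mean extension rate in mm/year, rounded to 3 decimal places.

0.562 mm/year

Adjusted count: 628 − 14 + 6 = 620 annual rings.
The growth record spans 372.0 − 23.8 = 348.2 mm.
Mean rate = 348.2 mm / 620 years ≈ 0.562 mm/year.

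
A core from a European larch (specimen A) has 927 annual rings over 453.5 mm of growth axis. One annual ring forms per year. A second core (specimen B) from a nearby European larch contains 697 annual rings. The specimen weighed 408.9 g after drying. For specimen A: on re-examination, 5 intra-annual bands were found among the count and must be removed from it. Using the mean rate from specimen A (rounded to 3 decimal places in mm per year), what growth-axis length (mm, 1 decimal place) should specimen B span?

Specimen A: correcting the raw count gives 927 − 5 = 922 true annual rings.
A: Extension rate ≈ 453.5 / 922 = 0.492 mm per year.
Length of B = 0.492 × 697 = 342.9 mm.

342.9 mm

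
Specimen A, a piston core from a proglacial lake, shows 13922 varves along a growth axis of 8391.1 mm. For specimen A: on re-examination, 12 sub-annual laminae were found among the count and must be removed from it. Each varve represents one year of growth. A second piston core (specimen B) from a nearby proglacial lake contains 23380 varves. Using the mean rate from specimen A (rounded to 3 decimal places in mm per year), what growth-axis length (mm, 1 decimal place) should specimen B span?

14098.1 mm

Specimen A: adjusted count: 13922 − 12 = 13910 varves.
A: Mean rate = 8391.1 mm / 13910 years ≈ 0.603 mm/yr.
For B, 0.603 mm/year × 23380 years = 14098.1 mm.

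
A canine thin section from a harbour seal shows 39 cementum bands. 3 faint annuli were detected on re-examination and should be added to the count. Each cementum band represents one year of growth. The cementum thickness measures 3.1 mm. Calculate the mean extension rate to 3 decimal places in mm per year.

0.074 mm per year

After corrections the count is 39 + 3 = 42 cementum bands.
Mean rate = 3.1 mm / 42 years ≈ 0.074 mm per year.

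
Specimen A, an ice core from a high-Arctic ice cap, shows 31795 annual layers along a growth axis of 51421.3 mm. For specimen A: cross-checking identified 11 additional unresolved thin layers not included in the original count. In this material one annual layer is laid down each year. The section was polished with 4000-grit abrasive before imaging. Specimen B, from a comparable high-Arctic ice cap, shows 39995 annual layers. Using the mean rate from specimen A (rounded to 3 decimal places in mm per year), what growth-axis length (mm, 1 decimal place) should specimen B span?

64671.9 mm

Specimen A: true annual layer count = 31795 + 11 = 31806.
A: Mean rate = 51421.3 mm / 31806 years ≈ 1.617 mm/year.
B's length ≈ 1.617 × 39995 = 64671.9 mm.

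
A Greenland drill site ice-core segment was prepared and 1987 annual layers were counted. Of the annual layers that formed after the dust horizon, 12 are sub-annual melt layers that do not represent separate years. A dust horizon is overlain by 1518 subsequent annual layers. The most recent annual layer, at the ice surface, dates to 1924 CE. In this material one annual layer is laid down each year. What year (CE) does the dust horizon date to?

There are 1518 annual layers younger than the dust horizon.
Excluding 12 false annual layers: 1518 − 12 = 1506.
1924 − 1506 = 418 CE.

418 CE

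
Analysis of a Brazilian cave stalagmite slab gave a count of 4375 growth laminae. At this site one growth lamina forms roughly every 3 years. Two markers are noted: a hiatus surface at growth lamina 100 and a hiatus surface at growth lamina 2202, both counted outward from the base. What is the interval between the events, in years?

Separation: 2202 − 100 = 2102 growth laminae.
2102 growth laminae at 3 years each span 2102 × 3 = 6306 years.

6306 years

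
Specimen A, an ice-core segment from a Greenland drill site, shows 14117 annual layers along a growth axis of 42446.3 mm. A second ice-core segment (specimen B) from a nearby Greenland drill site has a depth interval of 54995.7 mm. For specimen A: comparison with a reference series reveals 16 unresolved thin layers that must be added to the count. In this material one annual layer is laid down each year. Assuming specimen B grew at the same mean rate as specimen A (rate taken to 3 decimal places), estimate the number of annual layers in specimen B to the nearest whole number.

18314 annual layers

Specimen A: adjusted count: 14117 + 16 = 14133 annual layers.
A: Mean rate = 42446.3 mm / 14133 years ≈ 3.003 mm per year.
For B, 54995.7 / 3.003 = 18313.59 years ≈ 18314 annual layers.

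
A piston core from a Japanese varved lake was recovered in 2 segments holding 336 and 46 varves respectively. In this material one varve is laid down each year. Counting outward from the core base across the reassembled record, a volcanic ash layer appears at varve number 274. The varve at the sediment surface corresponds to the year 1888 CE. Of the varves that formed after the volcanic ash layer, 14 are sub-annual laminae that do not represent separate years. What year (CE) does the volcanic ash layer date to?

1794 CE

Total varves = 336 + 46 = 382.
Between varve 274 and the sediment surface there are 382 − 274 = 108 varves.
108 − 14 false = 94 true varves after the volcanic ash layer.
1888 − 94 = 1794 CE.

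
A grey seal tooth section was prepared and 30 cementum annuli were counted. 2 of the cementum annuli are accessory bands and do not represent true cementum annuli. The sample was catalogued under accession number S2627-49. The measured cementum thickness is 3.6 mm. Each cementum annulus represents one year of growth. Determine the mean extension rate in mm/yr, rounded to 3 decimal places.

0.129 mm/yr

Adjusted count: 30 − 2 = 28 cementum annuli.
Mean rate = 3.6 mm / 28 years ≈ 0.129 mm/yr.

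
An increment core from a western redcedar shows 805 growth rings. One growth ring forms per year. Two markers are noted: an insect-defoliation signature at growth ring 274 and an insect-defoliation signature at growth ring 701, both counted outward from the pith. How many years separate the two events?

427 yr

701 − 274 = 427 growth rings lie between the two events.
One growth ring per year makes the interval 427 years.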